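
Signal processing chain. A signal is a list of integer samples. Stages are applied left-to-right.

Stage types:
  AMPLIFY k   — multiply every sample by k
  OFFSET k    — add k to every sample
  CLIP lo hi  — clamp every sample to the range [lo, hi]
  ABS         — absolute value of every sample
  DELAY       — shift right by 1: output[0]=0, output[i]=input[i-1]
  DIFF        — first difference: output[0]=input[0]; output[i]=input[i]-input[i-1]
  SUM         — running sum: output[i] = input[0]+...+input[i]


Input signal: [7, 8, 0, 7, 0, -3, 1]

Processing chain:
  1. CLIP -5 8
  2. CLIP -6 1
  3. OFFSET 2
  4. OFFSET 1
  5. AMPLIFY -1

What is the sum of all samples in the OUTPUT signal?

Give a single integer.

Answer: -22

Derivation:
Input: [7, 8, 0, 7, 0, -3, 1]
Stage 1 (CLIP -5 8): clip(7,-5,8)=7, clip(8,-5,8)=8, clip(0,-5,8)=0, clip(7,-5,8)=7, clip(0,-5,8)=0, clip(-3,-5,8)=-3, clip(1,-5,8)=1 -> [7, 8, 0, 7, 0, -3, 1]
Stage 2 (CLIP -6 1): clip(7,-6,1)=1, clip(8,-6,1)=1, clip(0,-6,1)=0, clip(7,-6,1)=1, clip(0,-6,1)=0, clip(-3,-6,1)=-3, clip(1,-6,1)=1 -> [1, 1, 0, 1, 0, -3, 1]
Stage 3 (OFFSET 2): 1+2=3, 1+2=3, 0+2=2, 1+2=3, 0+2=2, -3+2=-1, 1+2=3 -> [3, 3, 2, 3, 2, -1, 3]
Stage 4 (OFFSET 1): 3+1=4, 3+1=4, 2+1=3, 3+1=4, 2+1=3, -1+1=0, 3+1=4 -> [4, 4, 3, 4, 3, 0, 4]
Stage 5 (AMPLIFY -1): 4*-1=-4, 4*-1=-4, 3*-1=-3, 4*-1=-4, 3*-1=-3, 0*-1=0, 4*-1=-4 -> [-4, -4, -3, -4, -3, 0, -4]
Output sum: -22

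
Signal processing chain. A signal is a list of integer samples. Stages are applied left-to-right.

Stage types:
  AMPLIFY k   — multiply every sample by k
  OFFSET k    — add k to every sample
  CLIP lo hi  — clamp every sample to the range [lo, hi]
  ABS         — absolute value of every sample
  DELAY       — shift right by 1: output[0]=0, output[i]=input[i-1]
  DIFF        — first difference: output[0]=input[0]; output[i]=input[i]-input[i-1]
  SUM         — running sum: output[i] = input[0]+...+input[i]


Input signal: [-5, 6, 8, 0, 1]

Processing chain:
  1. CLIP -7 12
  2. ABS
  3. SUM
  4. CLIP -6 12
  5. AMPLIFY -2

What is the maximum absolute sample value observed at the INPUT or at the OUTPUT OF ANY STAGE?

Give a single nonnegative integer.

Answer: 24

Derivation:
Input: [-5, 6, 8, 0, 1] (max |s|=8)
Stage 1 (CLIP -7 12): clip(-5,-7,12)=-5, clip(6,-7,12)=6, clip(8,-7,12)=8, clip(0,-7,12)=0, clip(1,-7,12)=1 -> [-5, 6, 8, 0, 1] (max |s|=8)
Stage 2 (ABS): |-5|=5, |6|=6, |8|=8, |0|=0, |1|=1 -> [5, 6, 8, 0, 1] (max |s|=8)
Stage 3 (SUM): sum[0..0]=5, sum[0..1]=11, sum[0..2]=19, sum[0..3]=19, sum[0..4]=20 -> [5, 11, 19, 19, 20] (max |s|=20)
Stage 4 (CLIP -6 12): clip(5,-6,12)=5, clip(11,-6,12)=11, clip(19,-6,12)=12, clip(19,-6,12)=12, clip(20,-6,12)=12 -> [5, 11, 12, 12, 12] (max |s|=12)
Stage 5 (AMPLIFY -2): 5*-2=-10, 11*-2=-22, 12*-2=-24, 12*-2=-24, 12*-2=-24 -> [-10, -22, -24, -24, -24] (max |s|=24)
Overall max amplitude: 24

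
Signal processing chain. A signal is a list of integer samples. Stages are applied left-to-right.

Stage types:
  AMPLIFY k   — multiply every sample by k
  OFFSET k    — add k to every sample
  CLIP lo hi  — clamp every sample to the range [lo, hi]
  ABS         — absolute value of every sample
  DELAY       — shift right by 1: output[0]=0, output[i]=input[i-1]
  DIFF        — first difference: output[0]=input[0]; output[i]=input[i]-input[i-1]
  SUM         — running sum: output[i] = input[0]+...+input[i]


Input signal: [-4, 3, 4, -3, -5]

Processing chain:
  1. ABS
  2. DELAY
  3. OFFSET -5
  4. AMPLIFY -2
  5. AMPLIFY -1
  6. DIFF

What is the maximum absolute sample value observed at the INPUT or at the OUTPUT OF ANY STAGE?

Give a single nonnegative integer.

Input: [-4, 3, 4, -3, -5] (max |s|=5)
Stage 1 (ABS): |-4|=4, |3|=3, |4|=4, |-3|=3, |-5|=5 -> [4, 3, 4, 3, 5] (max |s|=5)
Stage 2 (DELAY): [0, 4, 3, 4, 3] = [0, 4, 3, 4, 3] -> [0, 4, 3, 4, 3] (max |s|=4)
Stage 3 (OFFSET -5): 0+-5=-5, 4+-5=-1, 3+-5=-2, 4+-5=-1, 3+-5=-2 -> [-5, -1, -2, -1, -2] (max |s|=5)
Stage 4 (AMPLIFY -2): -5*-2=10, -1*-2=2, -2*-2=4, -1*-2=2, -2*-2=4 -> [10, 2, 4, 2, 4] (max |s|=10)
Stage 5 (AMPLIFY -1): 10*-1=-10, 2*-1=-2, 4*-1=-4, 2*-1=-2, 4*-1=-4 -> [-10, -2, -4, -2, -4] (max |s|=10)
Stage 6 (DIFF): s[0]=-10, -2--10=8, -4--2=-2, -2--4=2, -4--2=-2 -> [-10, 8, -2, 2, -2] (max |s|=10)
Overall max amplitude: 10

Answer: 10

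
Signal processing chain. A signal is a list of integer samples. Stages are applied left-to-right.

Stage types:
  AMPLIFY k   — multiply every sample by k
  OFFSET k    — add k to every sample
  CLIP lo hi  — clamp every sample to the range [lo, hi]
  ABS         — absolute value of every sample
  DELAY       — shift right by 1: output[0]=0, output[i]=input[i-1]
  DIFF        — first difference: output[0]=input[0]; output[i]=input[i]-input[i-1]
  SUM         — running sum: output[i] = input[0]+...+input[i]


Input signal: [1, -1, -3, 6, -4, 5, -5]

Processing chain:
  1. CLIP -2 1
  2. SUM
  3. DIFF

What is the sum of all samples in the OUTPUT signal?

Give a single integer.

Answer: -4

Derivation:
Input: [1, -1, -3, 6, -4, 5, -5]
Stage 1 (CLIP -2 1): clip(1,-2,1)=1, clip(-1,-2,1)=-1, clip(-3,-2,1)=-2, clip(6,-2,1)=1, clip(-4,-2,1)=-2, clip(5,-2,1)=1, clip(-5,-2,1)=-2 -> [1, -1, -2, 1, -2, 1, -2]
Stage 2 (SUM): sum[0..0]=1, sum[0..1]=0, sum[0..2]=-2, sum[0..3]=-1, sum[0..4]=-3, sum[0..5]=-2, sum[0..6]=-4 -> [1, 0, -2, -1, -3, -2, -4]
Stage 3 (DIFF): s[0]=1, 0-1=-1, -2-0=-2, -1--2=1, -3--1=-2, -2--3=1, -4--2=-2 -> [1, -1, -2, 1, -2, 1, -2]
Output sum: -4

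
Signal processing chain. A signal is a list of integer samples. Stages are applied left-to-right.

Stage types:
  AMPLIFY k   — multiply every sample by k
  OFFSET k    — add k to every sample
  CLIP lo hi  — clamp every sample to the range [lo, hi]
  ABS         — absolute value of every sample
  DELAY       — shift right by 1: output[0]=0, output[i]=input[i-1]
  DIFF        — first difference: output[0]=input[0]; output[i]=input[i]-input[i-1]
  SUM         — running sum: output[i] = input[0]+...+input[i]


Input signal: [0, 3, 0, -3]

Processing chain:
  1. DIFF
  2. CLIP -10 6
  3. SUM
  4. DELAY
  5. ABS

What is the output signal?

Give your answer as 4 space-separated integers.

Input: [0, 3, 0, -3]
Stage 1 (DIFF): s[0]=0, 3-0=3, 0-3=-3, -3-0=-3 -> [0, 3, -3, -3]
Stage 2 (CLIP -10 6): clip(0,-10,6)=0, clip(3,-10,6)=3, clip(-3,-10,6)=-3, clip(-3,-10,6)=-3 -> [0, 3, -3, -3]
Stage 3 (SUM): sum[0..0]=0, sum[0..1]=3, sum[0..2]=0, sum[0..3]=-3 -> [0, 3, 0, -3]
Stage 4 (DELAY): [0, 0, 3, 0] = [0, 0, 3, 0] -> [0, 0, 3, 0]
Stage 5 (ABS): |0|=0, |0|=0, |3|=3, |0|=0 -> [0, 0, 3, 0]

Answer: 0 0 3 0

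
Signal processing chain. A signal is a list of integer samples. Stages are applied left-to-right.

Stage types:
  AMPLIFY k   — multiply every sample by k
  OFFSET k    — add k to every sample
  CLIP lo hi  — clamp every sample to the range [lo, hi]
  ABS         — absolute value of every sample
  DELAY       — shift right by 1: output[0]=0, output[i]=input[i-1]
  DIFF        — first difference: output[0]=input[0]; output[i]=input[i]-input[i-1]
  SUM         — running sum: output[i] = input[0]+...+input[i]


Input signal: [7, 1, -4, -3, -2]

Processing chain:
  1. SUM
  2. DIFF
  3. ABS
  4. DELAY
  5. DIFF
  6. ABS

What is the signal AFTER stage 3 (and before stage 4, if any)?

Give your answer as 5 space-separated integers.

Answer: 7 1 4 3 2

Derivation:
Input: [7, 1, -4, -3, -2]
Stage 1 (SUM): sum[0..0]=7, sum[0..1]=8, sum[0..2]=4, sum[0..3]=1, sum[0..4]=-1 -> [7, 8, 4, 1, -1]
Stage 2 (DIFF): s[0]=7, 8-7=1, 4-8=-4, 1-4=-3, -1-1=-2 -> [7, 1, -4, -3, -2]
Stage 3 (ABS): |7|=7, |1|=1, |-4|=4, |-3|=3, |-2|=2 -> [7, 1, 4, 3, 2]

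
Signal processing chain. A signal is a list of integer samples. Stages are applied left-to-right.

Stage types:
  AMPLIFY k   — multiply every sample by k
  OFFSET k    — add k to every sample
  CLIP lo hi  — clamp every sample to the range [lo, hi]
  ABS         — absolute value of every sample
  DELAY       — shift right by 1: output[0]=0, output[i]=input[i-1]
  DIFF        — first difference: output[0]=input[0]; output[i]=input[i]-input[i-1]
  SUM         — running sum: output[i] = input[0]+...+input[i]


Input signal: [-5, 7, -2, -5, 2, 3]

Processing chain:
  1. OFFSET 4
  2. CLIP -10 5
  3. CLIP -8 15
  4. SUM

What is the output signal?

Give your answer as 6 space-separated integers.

Input: [-5, 7, -2, -5, 2, 3]
Stage 1 (OFFSET 4): -5+4=-1, 7+4=11, -2+4=2, -5+4=-1, 2+4=6, 3+4=7 -> [-1, 11, 2, -1, 6, 7]
Stage 2 (CLIP -10 5): clip(-1,-10,5)=-1, clip(11,-10,5)=5, clip(2,-10,5)=2, clip(-1,-10,5)=-1, clip(6,-10,5)=5, clip(7,-10,5)=5 -> [-1, 5, 2, -1, 5, 5]
Stage 3 (CLIP -8 15): clip(-1,-8,15)=-1, clip(5,-8,15)=5, clip(2,-8,15)=2, clip(-1,-8,15)=-1, clip(5,-8,15)=5, clip(5,-8,15)=5 -> [-1, 5, 2, -1, 5, 5]
Stage 4 (SUM): sum[0..0]=-1, sum[0..1]=4, sum[0..2]=6, sum[0..3]=5, sum[0..4]=10, sum[0..5]=15 -> [-1, 4, 6, 5, 10, 15]

Answer: -1 4 6 5 10 15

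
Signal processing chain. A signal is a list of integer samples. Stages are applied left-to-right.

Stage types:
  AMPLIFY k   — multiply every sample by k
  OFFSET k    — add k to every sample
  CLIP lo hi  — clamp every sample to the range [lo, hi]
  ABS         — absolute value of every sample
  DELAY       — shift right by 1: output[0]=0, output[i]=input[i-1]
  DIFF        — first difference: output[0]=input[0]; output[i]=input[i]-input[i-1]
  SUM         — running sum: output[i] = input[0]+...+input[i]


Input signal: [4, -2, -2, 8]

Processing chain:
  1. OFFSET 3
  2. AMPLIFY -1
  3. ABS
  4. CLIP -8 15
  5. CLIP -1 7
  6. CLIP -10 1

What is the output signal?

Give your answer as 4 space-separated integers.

Input: [4, -2, -2, 8]
Stage 1 (OFFSET 3): 4+3=7, -2+3=1, -2+3=1, 8+3=11 -> [7, 1, 1, 11]
Stage 2 (AMPLIFY -1): 7*-1=-7, 1*-1=-1, 1*-1=-1, 11*-1=-11 -> [-7, -1, -1, -11]
Stage 3 (ABS): |-7|=7, |-1|=1, |-1|=1, |-11|=11 -> [7, 1, 1, 11]
Stage 4 (CLIP -8 15): clip(7,-8,15)=7, clip(1,-8,15)=1, clip(1,-8,15)=1, clip(11,-8,15)=11 -> [7, 1, 1, 11]
Stage 5 (CLIP -1 7): clip(7,-1,7)=7, clip(1,-1,7)=1, clip(1,-1,7)=1, clip(11,-1,7)=7 -> [7, 1, 1, 7]
Stage 6 (CLIP -10 1): clip(7,-10,1)=1, clip(1,-10,1)=1, clip(1,-10,1)=1, clip(7,-10,1)=1 -> [1, 1, 1, 1]

Answer: 1 1 1 1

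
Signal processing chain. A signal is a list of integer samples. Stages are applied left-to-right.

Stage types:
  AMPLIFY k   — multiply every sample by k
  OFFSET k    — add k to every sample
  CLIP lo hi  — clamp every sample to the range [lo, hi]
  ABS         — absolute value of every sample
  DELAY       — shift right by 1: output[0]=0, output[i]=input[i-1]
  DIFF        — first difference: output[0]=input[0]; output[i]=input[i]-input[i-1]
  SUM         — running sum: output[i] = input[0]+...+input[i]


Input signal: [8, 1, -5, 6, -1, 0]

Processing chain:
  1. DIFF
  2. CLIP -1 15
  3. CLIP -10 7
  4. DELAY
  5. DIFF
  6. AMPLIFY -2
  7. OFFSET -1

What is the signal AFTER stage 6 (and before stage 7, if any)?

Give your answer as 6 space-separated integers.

Answer: 0 -14 16 0 -16 16

Derivation:
Input: [8, 1, -5, 6, -1, 0]
Stage 1 (DIFF): s[0]=8, 1-8=-7, -5-1=-6, 6--5=11, -1-6=-7, 0--1=1 -> [8, -7, -6, 11, -7, 1]
Stage 2 (CLIP -1 15): clip(8,-1,15)=8, clip(-7,-1,15)=-1, clip(-6,-1,15)=-1, clip(11,-1,15)=11, clip(-7,-1,15)=-1, clip(1,-1,15)=1 -> [8, -1, -1, 11, -1, 1]
Stage 3 (CLIP -10 7): clip(8,-10,7)=7, clip(-1,-10,7)=-1, clip(-1,-10,7)=-1, clip(11,-10,7)=7, clip(-1,-10,7)=-1, clip(1,-10,7)=1 -> [7, -1, -1, 7, -1, 1]
Stage 4 (DELAY): [0, 7, -1, -1, 7, -1] = [0, 7, -1, -1, 7, -1] -> [0, 7, -1, -1, 7, -1]
Stage 5 (DIFF): s[0]=0, 7-0=7, -1-7=-8, -1--1=0, 7--1=8, -1-7=-8 -> [0, 7, -8, 0, 8, -8]
Stage 6 (AMPLIFY -2): 0*-2=0, 7*-2=-14, -8*-2=16, 0*-2=0, 8*-2=-16, -8*-2=16 -> [0, -14, 16, 0, -16, 16]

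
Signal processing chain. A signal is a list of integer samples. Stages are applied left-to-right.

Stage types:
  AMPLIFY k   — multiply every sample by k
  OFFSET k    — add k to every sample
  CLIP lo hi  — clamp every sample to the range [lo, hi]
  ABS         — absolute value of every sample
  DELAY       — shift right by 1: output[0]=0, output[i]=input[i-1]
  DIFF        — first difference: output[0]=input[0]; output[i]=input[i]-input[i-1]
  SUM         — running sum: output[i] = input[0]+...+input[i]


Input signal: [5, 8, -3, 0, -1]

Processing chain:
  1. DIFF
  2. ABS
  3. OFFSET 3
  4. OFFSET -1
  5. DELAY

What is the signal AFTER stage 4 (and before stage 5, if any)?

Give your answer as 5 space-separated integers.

Input: [5, 8, -3, 0, -1]
Stage 1 (DIFF): s[0]=5, 8-5=3, -3-8=-11, 0--3=3, -1-0=-1 -> [5, 3, -11, 3, -1]
Stage 2 (ABS): |5|=5, |3|=3, |-11|=11, |3|=3, |-1|=1 -> [5, 3, 11, 3, 1]
Stage 3 (OFFSET 3): 5+3=8, 3+3=6, 11+3=14, 3+3=6, 1+3=4 -> [8, 6, 14, 6, 4]
Stage 4 (OFFSET -1): 8+-1=7, 6+-1=5, 14+-1=13, 6+-1=5, 4+-1=3 -> [7, 5, 13, 5, 3]

Answer: 7 5 13 5 3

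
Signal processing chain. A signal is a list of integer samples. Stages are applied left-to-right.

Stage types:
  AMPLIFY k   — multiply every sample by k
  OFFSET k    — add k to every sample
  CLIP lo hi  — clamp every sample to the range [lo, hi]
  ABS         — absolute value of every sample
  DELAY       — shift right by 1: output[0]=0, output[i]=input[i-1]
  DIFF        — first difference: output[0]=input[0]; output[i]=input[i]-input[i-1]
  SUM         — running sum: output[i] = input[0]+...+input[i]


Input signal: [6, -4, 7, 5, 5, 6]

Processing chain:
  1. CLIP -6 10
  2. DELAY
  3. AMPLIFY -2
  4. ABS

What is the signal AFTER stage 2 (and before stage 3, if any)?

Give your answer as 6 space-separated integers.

Input: [6, -4, 7, 5, 5, 6]
Stage 1 (CLIP -6 10): clip(6,-6,10)=6, clip(-4,-6,10)=-4, clip(7,-6,10)=7, clip(5,-6,10)=5, clip(5,-6,10)=5, clip(6,-6,10)=6 -> [6, -4, 7, 5, 5, 6]
Stage 2 (DELAY): [0, 6, -4, 7, 5, 5] = [0, 6, -4, 7, 5, 5] -> [0, 6, -4, 7, 5, 5]

Answer: 0 6 -4 7 5 5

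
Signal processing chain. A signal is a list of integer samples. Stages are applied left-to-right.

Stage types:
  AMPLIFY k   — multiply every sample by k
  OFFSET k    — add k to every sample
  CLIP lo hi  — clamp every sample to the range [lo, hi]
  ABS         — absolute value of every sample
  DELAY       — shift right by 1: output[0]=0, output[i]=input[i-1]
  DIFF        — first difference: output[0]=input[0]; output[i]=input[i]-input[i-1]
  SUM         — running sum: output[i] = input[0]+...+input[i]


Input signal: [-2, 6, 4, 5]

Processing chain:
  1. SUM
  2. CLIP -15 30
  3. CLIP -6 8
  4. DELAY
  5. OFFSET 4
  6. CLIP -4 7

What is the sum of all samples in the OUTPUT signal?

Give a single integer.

Input: [-2, 6, 4, 5]
Stage 1 (SUM): sum[0..0]=-2, sum[0..1]=4, sum[0..2]=8, sum[0..3]=13 -> [-2, 4, 8, 13]
Stage 2 (CLIP -15 30): clip(-2,-15,30)=-2, clip(4,-15,30)=4, clip(8,-15,30)=8, clip(13,-15,30)=13 -> [-2, 4, 8, 13]
Stage 3 (CLIP -6 8): clip(-2,-6,8)=-2, clip(4,-6,8)=4, clip(8,-6,8)=8, clip(13,-6,8)=8 -> [-2, 4, 8, 8]
Stage 4 (DELAY): [0, -2, 4, 8] = [0, -2, 4, 8] -> [0, -2, 4, 8]
Stage 5 (OFFSET 4): 0+4=4, -2+4=2, 4+4=8, 8+4=12 -> [4, 2, 8, 12]
Stage 6 (CLIP -4 7): clip(4,-4,7)=4, clip(2,-4,7)=2, clip(8,-4,7)=7, clip(12,-4,7)=7 -> [4, 2, 7, 7]
Output sum: 20

Answer: 20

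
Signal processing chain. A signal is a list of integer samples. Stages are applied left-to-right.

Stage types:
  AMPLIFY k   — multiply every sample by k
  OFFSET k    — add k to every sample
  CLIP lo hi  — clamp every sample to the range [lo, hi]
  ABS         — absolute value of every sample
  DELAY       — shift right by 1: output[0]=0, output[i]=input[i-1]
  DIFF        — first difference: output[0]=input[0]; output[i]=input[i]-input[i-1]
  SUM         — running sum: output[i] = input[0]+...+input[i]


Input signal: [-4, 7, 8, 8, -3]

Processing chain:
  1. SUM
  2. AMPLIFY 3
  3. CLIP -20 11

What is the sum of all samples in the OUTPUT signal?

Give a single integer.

Input: [-4, 7, 8, 8, -3]
Stage 1 (SUM): sum[0..0]=-4, sum[0..1]=3, sum[0..2]=11, sum[0..3]=19, sum[0..4]=16 -> [-4, 3, 11, 19, 16]
Stage 2 (AMPLIFY 3): -4*3=-12, 3*3=9, 11*3=33, 19*3=57, 16*3=48 -> [-12, 9, 33, 57, 48]
Stage 3 (CLIP -20 11): clip(-12,-20,11)=-12, clip(9,-20,11)=9, clip(33,-20,11)=11, clip(57,-20,11)=11, clip(48,-20,11)=11 -> [-12, 9, 11, 11, 11]
Output sum: 30

Answer: 30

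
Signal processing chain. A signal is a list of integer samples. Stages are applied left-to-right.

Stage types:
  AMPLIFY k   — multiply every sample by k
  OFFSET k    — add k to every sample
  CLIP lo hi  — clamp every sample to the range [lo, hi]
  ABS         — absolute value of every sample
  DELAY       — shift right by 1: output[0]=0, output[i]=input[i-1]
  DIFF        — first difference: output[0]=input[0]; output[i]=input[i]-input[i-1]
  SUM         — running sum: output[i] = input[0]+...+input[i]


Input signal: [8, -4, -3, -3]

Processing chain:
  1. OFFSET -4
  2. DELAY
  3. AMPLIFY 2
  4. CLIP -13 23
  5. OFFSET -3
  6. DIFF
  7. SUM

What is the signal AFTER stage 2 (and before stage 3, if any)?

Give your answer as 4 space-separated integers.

Answer: 0 4 -8 -7

Derivation:
Input: [8, -4, -3, -3]
Stage 1 (OFFSET -4): 8+-4=4, -4+-4=-8, -3+-4=-7, -3+-4=-7 -> [4, -8, -7, -7]
Stage 2 (DELAY): [0, 4, -8, -7] = [0, 4, -8, -7] -> [0, 4, -8, -7]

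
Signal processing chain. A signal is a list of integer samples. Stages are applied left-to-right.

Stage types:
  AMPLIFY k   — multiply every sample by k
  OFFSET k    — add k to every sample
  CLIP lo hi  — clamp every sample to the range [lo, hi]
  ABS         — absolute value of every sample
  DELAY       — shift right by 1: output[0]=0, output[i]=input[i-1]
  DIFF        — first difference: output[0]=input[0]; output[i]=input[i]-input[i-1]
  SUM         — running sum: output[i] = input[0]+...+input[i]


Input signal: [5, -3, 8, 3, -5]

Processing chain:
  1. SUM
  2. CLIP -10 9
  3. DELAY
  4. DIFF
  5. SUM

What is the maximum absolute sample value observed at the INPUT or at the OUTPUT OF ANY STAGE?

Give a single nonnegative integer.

Input: [5, -3, 8, 3, -5] (max |s|=8)
Stage 1 (SUM): sum[0..0]=5, sum[0..1]=2, sum[0..2]=10, sum[0..3]=13, sum[0..4]=8 -> [5, 2, 10, 13, 8] (max |s|=13)
Stage 2 (CLIP -10 9): clip(5,-10,9)=5, clip(2,-10,9)=2, clip(10,-10,9)=9, clip(13,-10,9)=9, clip(8,-10,9)=8 -> [5, 2, 9, 9, 8] (max |s|=9)
Stage 3 (DELAY): [0, 5, 2, 9, 9] = [0, 5, 2, 9, 9] -> [0, 5, 2, 9, 9] (max |s|=9)
Stage 4 (DIFF): s[0]=0, 5-0=5, 2-5=-3, 9-2=7, 9-9=0 -> [0, 5, -3, 7, 0] (max |s|=7)
Stage 5 (SUM): sum[0..0]=0, sum[0..1]=5, sum[0..2]=2, sum[0..3]=9, sum[0..4]=9 -> [0, 5, 2, 9, 9] (max |s|=9)
Overall max amplitude: 13

Answer: 13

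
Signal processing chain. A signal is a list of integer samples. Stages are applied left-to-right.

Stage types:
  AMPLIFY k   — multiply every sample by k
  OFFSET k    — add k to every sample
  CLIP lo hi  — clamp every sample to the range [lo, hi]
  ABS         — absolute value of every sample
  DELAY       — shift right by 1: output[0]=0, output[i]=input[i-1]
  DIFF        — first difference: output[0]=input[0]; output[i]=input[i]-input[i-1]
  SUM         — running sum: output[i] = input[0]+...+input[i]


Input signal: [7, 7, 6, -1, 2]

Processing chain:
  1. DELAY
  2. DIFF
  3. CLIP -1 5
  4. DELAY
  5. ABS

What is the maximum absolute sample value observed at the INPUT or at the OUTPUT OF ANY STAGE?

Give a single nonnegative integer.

Answer: 7

Derivation:
Input: [7, 7, 6, -1, 2] (max |s|=7)
Stage 1 (DELAY): [0, 7, 7, 6, -1] = [0, 7, 7, 6, -1] -> [0, 7, 7, 6, -1] (max |s|=7)
Stage 2 (DIFF): s[0]=0, 7-0=7, 7-7=0, 6-7=-1, -1-6=-7 -> [0, 7, 0, -1, -7] (max |s|=7)
Stage 3 (CLIP -1 5): clip(0,-1,5)=0, clip(7,-1,5)=5, clip(0,-1,5)=0, clip(-1,-1,5)=-1, clip(-7,-1,5)=-1 -> [0, 5, 0, -1, -1] (max |s|=5)
Stage 4 (DELAY): [0, 0, 5, 0, -1] = [0, 0, 5, 0, -1] -> [0, 0, 5, 0, -1] (max |s|=5)
Stage 5 (ABS): |0|=0, |0|=0, |5|=5, |0|=0, |-1|=1 -> [0, 0, 5, 0, 1] (max |s|=5)
Overall max amplitude: 7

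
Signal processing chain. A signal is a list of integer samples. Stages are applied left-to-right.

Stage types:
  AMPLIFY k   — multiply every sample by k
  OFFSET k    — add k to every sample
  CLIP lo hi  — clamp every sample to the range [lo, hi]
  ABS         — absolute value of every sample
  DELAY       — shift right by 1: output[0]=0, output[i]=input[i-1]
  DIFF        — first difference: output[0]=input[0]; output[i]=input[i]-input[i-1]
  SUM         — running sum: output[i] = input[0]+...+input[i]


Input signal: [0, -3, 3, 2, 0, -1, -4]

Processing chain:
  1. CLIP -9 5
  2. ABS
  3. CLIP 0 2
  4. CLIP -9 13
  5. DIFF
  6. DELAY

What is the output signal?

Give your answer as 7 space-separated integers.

Answer: 0 0 2 0 0 -2 1

Derivation:
Input: [0, -3, 3, 2, 0, -1, -4]
Stage 1 (CLIP -9 5): clip(0,-9,5)=0, clip(-3,-9,5)=-3, clip(3,-9,5)=3, clip(2,-9,5)=2, clip(0,-9,5)=0, clip(-1,-9,5)=-1, clip(-4,-9,5)=-4 -> [0, -3, 3, 2, 0, -1, -4]
Stage 2 (ABS): |0|=0, |-3|=3, |3|=3, |2|=2, |0|=0, |-1|=1, |-4|=4 -> [0, 3, 3, 2, 0, 1, 4]
Stage 3 (CLIP 0 2): clip(0,0,2)=0, clip(3,0,2)=2, clip(3,0,2)=2, clip(2,0,2)=2, clip(0,0,2)=0, clip(1,0,2)=1, clip(4,0,2)=2 -> [0, 2, 2, 2, 0, 1, 2]
Stage 4 (CLIP -9 13): clip(0,-9,13)=0, clip(2,-9,13)=2, clip(2,-9,13)=2, clip(2,-9,13)=2, clip(0,-9,13)=0, clip(1,-9,13)=1, clip(2,-9,13)=2 -> [0, 2, 2, 2, 0, 1, 2]
Stage 5 (DIFF): s[0]=0, 2-0=2, 2-2=0, 2-2=0, 0-2=-2, 1-0=1, 2-1=1 -> [0, 2, 0, 0, -2, 1, 1]
Stage 6 (DELAY): [0, 0, 2, 0, 0, -2, 1] = [0, 0, 2, 0, 0, -2, 1] -> [0, 0, 2, 0, 0, -2, 1]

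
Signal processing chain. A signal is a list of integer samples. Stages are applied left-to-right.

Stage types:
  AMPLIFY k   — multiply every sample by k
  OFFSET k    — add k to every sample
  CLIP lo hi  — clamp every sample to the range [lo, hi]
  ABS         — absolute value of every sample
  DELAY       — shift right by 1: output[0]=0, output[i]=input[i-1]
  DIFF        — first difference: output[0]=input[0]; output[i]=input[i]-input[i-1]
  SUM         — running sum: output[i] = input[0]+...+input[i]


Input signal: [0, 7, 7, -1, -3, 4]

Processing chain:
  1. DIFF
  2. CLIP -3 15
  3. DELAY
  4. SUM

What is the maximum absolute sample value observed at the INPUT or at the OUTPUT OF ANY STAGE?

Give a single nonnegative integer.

Input: [0, 7, 7, -1, -3, 4] (max |s|=7)
Stage 1 (DIFF): s[0]=0, 7-0=7, 7-7=0, -1-7=-8, -3--1=-2, 4--3=7 -> [0, 7, 0, -8, -2, 7] (max |s|=8)
Stage 2 (CLIP -3 15): clip(0,-3,15)=0, clip(7,-3,15)=7, clip(0,-3,15)=0, clip(-8,-3,15)=-3, clip(-2,-3,15)=-2, clip(7,-3,15)=7 -> [0, 7, 0, -3, -2, 7] (max |s|=7)
Stage 3 (DELAY): [0, 0, 7, 0, -3, -2] = [0, 0, 7, 0, -3, -2] -> [0, 0, 7, 0, -3, -2] (max |s|=7)
Stage 4 (SUM): sum[0..0]=0, sum[0..1]=0, sum[0..2]=7, sum[0..3]=7, sum[0..4]=4, sum[0..5]=2 -> [0, 0, 7, 7, 4, 2] (max |s|=7)
Overall max amplitude: 8

Answer: 8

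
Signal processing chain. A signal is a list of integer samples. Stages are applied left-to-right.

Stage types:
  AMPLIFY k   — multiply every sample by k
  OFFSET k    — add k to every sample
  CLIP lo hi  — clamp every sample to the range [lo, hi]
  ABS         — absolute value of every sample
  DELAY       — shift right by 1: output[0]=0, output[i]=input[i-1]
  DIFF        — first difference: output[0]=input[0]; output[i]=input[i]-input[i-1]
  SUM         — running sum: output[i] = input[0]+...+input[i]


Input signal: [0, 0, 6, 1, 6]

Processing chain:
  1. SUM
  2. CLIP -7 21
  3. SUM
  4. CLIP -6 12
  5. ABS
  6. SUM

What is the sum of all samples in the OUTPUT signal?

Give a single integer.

Input: [0, 0, 6, 1, 6]
Stage 1 (SUM): sum[0..0]=0, sum[0..1]=0, sum[0..2]=6, sum[0..3]=7, sum[0..4]=13 -> [0, 0, 6, 7, 13]
Stage 2 (CLIP -7 21): clip(0,-7,21)=0, clip(0,-7,21)=0, clip(6,-7,21)=6, clip(7,-7,21)=7, clip(13,-7,21)=13 -> [0, 0, 6, 7, 13]
Stage 3 (SUM): sum[0..0]=0, sum[0..1]=0, sum[0..2]=6, sum[0..3]=13, sum[0..4]=26 -> [0, 0, 6, 13, 26]
Stage 4 (CLIP -6 12): clip(0,-6,12)=0, clip(0,-6,12)=0, clip(6,-6,12)=6, clip(13,-6,12)=12, clip(26,-6,12)=12 -> [0, 0, 6, 12, 12]
Stage 5 (ABS): |0|=0, |0|=0, |6|=6, |12|=12, |12|=12 -> [0, 0, 6, 12, 12]
Stage 6 (SUM): sum[0..0]=0, sum[0..1]=0, sum[0..2]=6, sum[0..3]=18, sum[0..4]=30 -> [0, 0, 6, 18, 30]
Output sum: 54

Answer: 54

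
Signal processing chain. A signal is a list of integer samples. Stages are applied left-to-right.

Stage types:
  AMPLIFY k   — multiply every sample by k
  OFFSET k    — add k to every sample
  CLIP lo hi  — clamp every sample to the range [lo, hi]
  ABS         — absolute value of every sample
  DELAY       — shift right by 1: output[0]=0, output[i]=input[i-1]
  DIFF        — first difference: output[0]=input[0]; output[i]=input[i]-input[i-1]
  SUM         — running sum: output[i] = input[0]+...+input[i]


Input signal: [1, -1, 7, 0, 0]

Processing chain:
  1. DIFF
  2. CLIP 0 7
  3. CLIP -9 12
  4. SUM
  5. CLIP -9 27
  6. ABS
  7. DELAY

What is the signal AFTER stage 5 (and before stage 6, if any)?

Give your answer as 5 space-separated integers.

Answer: 1 1 8 8 8

Derivation:
Input: [1, -1, 7, 0, 0]
Stage 1 (DIFF): s[0]=1, -1-1=-2, 7--1=8, 0-7=-7, 0-0=0 -> [1, -2, 8, -7, 0]
Stage 2 (CLIP 0 7): clip(1,0,7)=1, clip(-2,0,7)=0, clip(8,0,7)=7, clip(-7,0,7)=0, clip(0,0,7)=0 -> [1, 0, 7, 0, 0]
Stage 3 (CLIP -9 12): clip(1,-9,12)=1, clip(0,-9,12)=0, clip(7,-9,12)=7, clip(0,-9,12)=0, clip(0,-9,12)=0 -> [1, 0, 7, 0, 0]
Stage 4 (SUM): sum[0..0]=1, sum[0..1]=1, sum[0..2]=8, sum[0..3]=8, sum[0..4]=8 -> [1, 1, 8, 8, 8]
Stage 5 (CLIP -9 27): clip(1,-9,27)=1, clip(1,-9,27)=1, clip(8,-9,27)=8, clip(8,-9,27)=8, clip(8,-9,27)=8 -> [1, 1, 8, 8, 8]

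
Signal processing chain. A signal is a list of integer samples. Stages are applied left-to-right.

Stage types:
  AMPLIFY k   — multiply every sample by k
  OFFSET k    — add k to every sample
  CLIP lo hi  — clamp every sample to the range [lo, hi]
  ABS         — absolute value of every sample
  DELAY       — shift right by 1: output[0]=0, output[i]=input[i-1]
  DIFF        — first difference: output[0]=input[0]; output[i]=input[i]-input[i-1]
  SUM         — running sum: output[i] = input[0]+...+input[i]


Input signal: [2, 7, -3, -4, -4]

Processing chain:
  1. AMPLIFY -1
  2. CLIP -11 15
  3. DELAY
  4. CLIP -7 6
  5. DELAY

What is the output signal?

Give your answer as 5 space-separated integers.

Answer: 0 0 -2 -7 3

Derivation:
Input: [2, 7, -3, -4, -4]
Stage 1 (AMPLIFY -1): 2*-1=-2, 7*-1=-7, -3*-1=3, -4*-1=4, -4*-1=4 -> [-2, -7, 3, 4, 4]
Stage 2 (CLIP -11 15): clip(-2,-11,15)=-2, clip(-7,-11,15)=-7, clip(3,-11,15)=3, clip(4,-11,15)=4, clip(4,-11,15)=4 -> [-2, -7, 3, 4, 4]
Stage 3 (DELAY): [0, -2, -7, 3, 4] = [0, -2, -7, 3, 4] -> [0, -2, -7, 3, 4]
Stage 4 (CLIP -7 6): clip(0,-7,6)=0, clip(-2,-7,6)=-2, clip(-7,-7,6)=-7, clip(3,-7,6)=3, clip(4,-7,6)=4 -> [0, -2, -7, 3, 4]
Stage 5 (DELAY): [0, 0, -2, -7, 3] = [0, 0, -2, -7, 3] -> [0, 0, -2, -7, 3]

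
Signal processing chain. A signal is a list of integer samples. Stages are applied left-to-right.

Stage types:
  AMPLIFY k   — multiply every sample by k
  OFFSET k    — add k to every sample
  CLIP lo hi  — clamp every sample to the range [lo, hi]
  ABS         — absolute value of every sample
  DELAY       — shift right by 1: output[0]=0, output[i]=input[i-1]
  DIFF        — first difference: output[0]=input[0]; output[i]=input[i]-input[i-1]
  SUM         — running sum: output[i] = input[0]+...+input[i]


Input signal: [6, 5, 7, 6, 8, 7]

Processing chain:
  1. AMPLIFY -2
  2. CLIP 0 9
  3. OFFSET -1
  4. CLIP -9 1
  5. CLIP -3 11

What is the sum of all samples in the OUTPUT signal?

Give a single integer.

Answer: -6

Derivation:
Input: [6, 5, 7, 6, 8, 7]
Stage 1 (AMPLIFY -2): 6*-2=-12, 5*-2=-10, 7*-2=-14, 6*-2=-12, 8*-2=-16, 7*-2=-14 -> [-12, -10, -14, -12, -16, -14]
Stage 2 (CLIP 0 9): clip(-12,0,9)=0, clip(-10,0,9)=0, clip(-14,0,9)=0, clip(-12,0,9)=0, clip(-16,0,9)=0, clip(-14,0,9)=0 -> [0, 0, 0, 0, 0, 0]
Stage 3 (OFFSET -1): 0+-1=-1, 0+-1=-1, 0+-1=-1, 0+-1=-1, 0+-1=-1, 0+-1=-1 -> [-1, -1, -1, -1, -1, -1]
Stage 4 (CLIP -9 1): clip(-1,-9,1)=-1, clip(-1,-9,1)=-1, clip(-1,-9,1)=-1, clip(-1,-9,1)=-1, clip(-1,-9,1)=-1, clip(-1,-9,1)=-1 -> [-1, -1, -1, -1, -1, -1]
Stage 5 (CLIP -3 11): clip(-1,-3,11)=-1, clip(-1,-3,11)=-1, clip(-1,-3,11)=-1, clip(-1,-3,11)=-1, clip(-1,-3,11)=-1, clip(-1,-3,11)=-1 -> [-1, -1, -1, -1, -1, -1]
Output sum: -6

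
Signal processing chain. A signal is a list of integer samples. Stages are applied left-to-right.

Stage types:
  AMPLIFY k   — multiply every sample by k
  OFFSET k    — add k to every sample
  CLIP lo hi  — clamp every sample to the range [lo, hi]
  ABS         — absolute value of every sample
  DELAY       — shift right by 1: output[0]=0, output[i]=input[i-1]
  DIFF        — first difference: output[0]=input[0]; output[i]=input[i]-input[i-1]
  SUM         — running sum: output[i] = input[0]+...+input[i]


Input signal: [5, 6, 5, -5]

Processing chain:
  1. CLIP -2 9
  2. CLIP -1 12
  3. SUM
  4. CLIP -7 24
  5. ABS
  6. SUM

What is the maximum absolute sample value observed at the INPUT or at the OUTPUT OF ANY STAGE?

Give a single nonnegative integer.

Answer: 47

Derivation:
Input: [5, 6, 5, -5] (max |s|=6)
Stage 1 (CLIP -2 9): clip(5,-2,9)=5, clip(6,-2,9)=6, clip(5,-2,9)=5, clip(-5,-2,9)=-2 -> [5, 6, 5, -2] (max |s|=6)
Stage 2 (CLIP -1 12): clip(5,-1,12)=5, clip(6,-1,12)=6, clip(5,-1,12)=5, clip(-2,-1,12)=-1 -> [5, 6, 5, -1] (max |s|=6)
Stage 3 (SUM): sum[0..0]=5, sum[0..1]=11, sum[0..2]=16, sum[0..3]=15 -> [5, 11, 16, 15] (max |s|=16)
Stage 4 (CLIP -7 24): clip(5,-7,24)=5, clip(11,-7,24)=11, clip(16,-7,24)=16, clip(15,-7,24)=15 -> [5, 11, 16, 15] (max |s|=16)
Stage 5 (ABS): |5|=5, |11|=11, |16|=16, |15|=15 -> [5, 11, 16, 15] (max |s|=16)
Stage 6 (SUM): sum[0..0]=5, sum[0..1]=16, sum[0..2]=32, sum[0..3]=47 -> [5, 16, 32, 47] (max |s|=47)
Overall max amplitude: 47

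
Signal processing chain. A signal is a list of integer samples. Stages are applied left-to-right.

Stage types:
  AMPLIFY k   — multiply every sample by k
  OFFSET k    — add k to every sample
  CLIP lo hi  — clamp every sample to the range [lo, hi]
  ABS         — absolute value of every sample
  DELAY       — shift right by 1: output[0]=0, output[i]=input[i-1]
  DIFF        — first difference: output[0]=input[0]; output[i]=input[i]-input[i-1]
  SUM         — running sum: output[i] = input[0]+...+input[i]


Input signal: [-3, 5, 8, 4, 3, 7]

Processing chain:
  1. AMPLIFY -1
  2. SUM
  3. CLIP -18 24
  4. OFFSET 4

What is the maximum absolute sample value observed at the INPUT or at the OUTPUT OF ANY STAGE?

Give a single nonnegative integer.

Answer: 24

Derivation:
Input: [-3, 5, 8, 4, 3, 7] (max |s|=8)
Stage 1 (AMPLIFY -1): -3*-1=3, 5*-1=-5, 8*-1=-8, 4*-1=-4, 3*-1=-3, 7*-1=-7 -> [3, -5, -8, -4, -3, -7] (max |s|=8)
Stage 2 (SUM): sum[0..0]=3, sum[0..1]=-2, sum[0..2]=-10, sum[0..3]=-14, sum[0..4]=-17, sum[0..5]=-24 -> [3, -2, -10, -14, -17, -24] (max |s|=24)
Stage 3 (CLIP -18 24): clip(3,-18,24)=3, clip(-2,-18,24)=-2, clip(-10,-18,24)=-10, clip(-14,-18,24)=-14, clip(-17,-18,24)=-17, clip(-24,-18,24)=-18 -> [3, -2, -10, -14, -17, -18] (max |s|=18)
Stage 4 (OFFSET 4): 3+4=7, -2+4=2, -10+4=-6, -14+4=-10, -17+4=-13, -18+4=-14 -> [7, 2, -6, -10, -13, -14] (max |s|=14)
Overall max amplitude: 24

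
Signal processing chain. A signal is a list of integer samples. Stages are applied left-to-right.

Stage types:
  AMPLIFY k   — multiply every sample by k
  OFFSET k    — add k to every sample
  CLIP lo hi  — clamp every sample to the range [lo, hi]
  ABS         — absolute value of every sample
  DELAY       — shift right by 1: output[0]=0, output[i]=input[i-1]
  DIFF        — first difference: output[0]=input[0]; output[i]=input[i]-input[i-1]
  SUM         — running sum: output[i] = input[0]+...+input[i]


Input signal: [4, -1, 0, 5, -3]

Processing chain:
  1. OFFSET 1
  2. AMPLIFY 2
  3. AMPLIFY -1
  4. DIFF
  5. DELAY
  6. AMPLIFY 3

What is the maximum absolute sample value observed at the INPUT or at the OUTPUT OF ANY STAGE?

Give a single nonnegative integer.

Input: [4, -1, 0, 5, -3] (max |s|=5)
Stage 1 (OFFSET 1): 4+1=5, -1+1=0, 0+1=1, 5+1=6, -3+1=-2 -> [5, 0, 1, 6, -2] (max |s|=6)
Stage 2 (AMPLIFY 2): 5*2=10, 0*2=0, 1*2=2, 6*2=12, -2*2=-4 -> [10, 0, 2, 12, -4] (max |s|=12)
Stage 3 (AMPLIFY -1): 10*-1=-10, 0*-1=0, 2*-1=-2, 12*-1=-12, -4*-1=4 -> [-10, 0, -2, -12, 4] (max |s|=12)
Stage 4 (DIFF): s[0]=-10, 0--10=10, -2-0=-2, -12--2=-10, 4--12=16 -> [-10, 10, -2, -10, 16] (max |s|=16)
Stage 5 (DELAY): [0, -10, 10, -2, -10] = [0, -10, 10, -2, -10] -> [0, -10, 10, -2, -10] (max |s|=10)
Stage 6 (AMPLIFY 3): 0*3=0, -10*3=-30, 10*3=30, -2*3=-6, -10*3=-30 -> [0, -30, 30, -6, -30] (max |s|=30)
Overall max amplitude: 30

Answer: 30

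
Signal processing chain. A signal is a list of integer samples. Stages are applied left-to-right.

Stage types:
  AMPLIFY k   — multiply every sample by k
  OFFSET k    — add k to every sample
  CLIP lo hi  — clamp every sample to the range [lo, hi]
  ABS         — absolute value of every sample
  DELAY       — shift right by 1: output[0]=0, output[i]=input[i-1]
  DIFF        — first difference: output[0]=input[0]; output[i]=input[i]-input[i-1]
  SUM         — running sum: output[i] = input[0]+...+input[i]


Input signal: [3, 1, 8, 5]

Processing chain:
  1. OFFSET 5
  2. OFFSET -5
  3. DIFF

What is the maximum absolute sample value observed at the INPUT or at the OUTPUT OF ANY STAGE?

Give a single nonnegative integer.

Input: [3, 1, 8, 5] (max |s|=8)
Stage 1 (OFFSET 5): 3+5=8, 1+5=6, 8+5=13, 5+5=10 -> [8, 6, 13, 10] (max |s|=13)
Stage 2 (OFFSET -5): 8+-5=3, 6+-5=1, 13+-5=8, 10+-5=5 -> [3, 1, 8, 5] (max |s|=8)
Stage 3 (DIFF): s[0]=3, 1-3=-2, 8-1=7, 5-8=-3 -> [3, -2, 7, -3] (max |s|=7)
Overall max amplitude: 13

Answer: 13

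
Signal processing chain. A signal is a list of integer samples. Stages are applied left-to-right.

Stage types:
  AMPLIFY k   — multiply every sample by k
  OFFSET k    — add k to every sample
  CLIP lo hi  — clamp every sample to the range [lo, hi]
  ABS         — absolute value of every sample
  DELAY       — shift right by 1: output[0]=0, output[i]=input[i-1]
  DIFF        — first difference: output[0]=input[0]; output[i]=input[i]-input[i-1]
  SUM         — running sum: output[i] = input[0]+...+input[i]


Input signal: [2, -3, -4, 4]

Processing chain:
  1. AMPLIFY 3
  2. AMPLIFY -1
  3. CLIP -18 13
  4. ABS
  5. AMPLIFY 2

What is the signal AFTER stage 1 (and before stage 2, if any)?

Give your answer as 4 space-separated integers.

Input: [2, -3, -4, 4]
Stage 1 (AMPLIFY 3): 2*3=6, -3*3=-9, -4*3=-12, 4*3=12 -> [6, -9, -12, 12]

Answer: 6 -9 -12 12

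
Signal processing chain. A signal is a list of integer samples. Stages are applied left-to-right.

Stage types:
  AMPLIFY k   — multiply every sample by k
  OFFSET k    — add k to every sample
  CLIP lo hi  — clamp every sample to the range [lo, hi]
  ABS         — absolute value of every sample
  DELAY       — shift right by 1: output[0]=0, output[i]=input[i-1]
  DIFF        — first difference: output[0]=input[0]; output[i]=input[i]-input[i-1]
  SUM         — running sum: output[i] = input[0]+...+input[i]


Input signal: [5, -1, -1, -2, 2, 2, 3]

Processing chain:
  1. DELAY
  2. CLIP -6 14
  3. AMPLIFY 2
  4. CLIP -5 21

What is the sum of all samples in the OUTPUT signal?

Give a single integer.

Input: [5, -1, -1, -2, 2, 2, 3]
Stage 1 (DELAY): [0, 5, -1, -1, -2, 2, 2] = [0, 5, -1, -1, -2, 2, 2] -> [0, 5, -1, -1, -2, 2, 2]
Stage 2 (CLIP -6 14): clip(0,-6,14)=0, clip(5,-6,14)=5, clip(-1,-6,14)=-1, clip(-1,-6,14)=-1, clip(-2,-6,14)=-2, clip(2,-6,14)=2, clip(2,-6,14)=2 -> [0, 5, -1, -1, -2, 2, 2]
Stage 3 (AMPLIFY 2): 0*2=0, 5*2=10, -1*2=-2, -1*2=-2, -2*2=-4, 2*2=4, 2*2=4 -> [0, 10, -2, -2, -4, 4, 4]
Stage 4 (CLIP -5 21): clip(0,-5,21)=0, clip(10,-5,21)=10, clip(-2,-5,21)=-2, clip(-2,-5,21)=-2, clip(-4,-5,21)=-4, clip(4,-5,21)=4, clip(4,-5,21)=4 -> [0, 10, -2, -2, -4, 4, 4]
Output sum: 10

Answer: 10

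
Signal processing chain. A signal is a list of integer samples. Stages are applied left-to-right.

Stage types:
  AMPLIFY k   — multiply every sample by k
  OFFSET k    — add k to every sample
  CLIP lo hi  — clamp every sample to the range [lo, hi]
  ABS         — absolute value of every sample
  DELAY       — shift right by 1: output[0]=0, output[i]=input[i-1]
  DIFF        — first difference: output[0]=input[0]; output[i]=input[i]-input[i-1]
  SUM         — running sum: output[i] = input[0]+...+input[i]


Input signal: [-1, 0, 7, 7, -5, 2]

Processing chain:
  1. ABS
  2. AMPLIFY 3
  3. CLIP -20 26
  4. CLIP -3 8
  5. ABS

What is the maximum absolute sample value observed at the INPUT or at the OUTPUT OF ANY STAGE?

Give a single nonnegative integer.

Answer: 21

Derivation:
Input: [-1, 0, 7, 7, -5, 2] (max |s|=7)
Stage 1 (ABS): |-1|=1, |0|=0, |7|=7, |7|=7, |-5|=5, |2|=2 -> [1, 0, 7, 7, 5, 2] (max |s|=7)
Stage 2 (AMPLIFY 3): 1*3=3, 0*3=0, 7*3=21, 7*3=21, 5*3=15, 2*3=6 -> [3, 0, 21, 21, 15, 6] (max |s|=21)
Stage 3 (CLIP -20 26): clip(3,-20,26)=3, clip(0,-20,26)=0, clip(21,-20,26)=21, clip(21,-20,26)=21, clip(15,-20,26)=15, clip(6,-20,26)=6 -> [3, 0, 21, 21, 15, 6] (max |s|=21)
Stage 4 (CLIP -3 8): clip(3,-3,8)=3, clip(0,-3,8)=0, clip(21,-3,8)=8, clip(21,-3,8)=8, clip(15,-3,8)=8, clip(6,-3,8)=6 -> [3, 0, 8, 8, 8, 6] (max |s|=8)
Stage 5 (ABS): |3|=3, |0|=0, |8|=8, |8|=8, |8|=8, |6|=6 -> [3, 0, 8, 8, 8, 6] (max |s|=8)
Overall max amplitude: 21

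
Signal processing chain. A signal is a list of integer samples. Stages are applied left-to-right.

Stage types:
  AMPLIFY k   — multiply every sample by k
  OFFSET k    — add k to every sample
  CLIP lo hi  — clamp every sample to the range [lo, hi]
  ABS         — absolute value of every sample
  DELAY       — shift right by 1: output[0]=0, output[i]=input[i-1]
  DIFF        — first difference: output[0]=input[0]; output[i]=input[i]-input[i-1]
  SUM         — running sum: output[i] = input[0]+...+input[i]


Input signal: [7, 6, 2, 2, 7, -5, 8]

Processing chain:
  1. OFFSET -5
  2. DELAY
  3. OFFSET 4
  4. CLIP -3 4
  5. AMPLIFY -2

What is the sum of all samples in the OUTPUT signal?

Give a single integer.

Input: [7, 6, 2, 2, 7, -5, 8]
Stage 1 (OFFSET -5): 7+-5=2, 6+-5=1, 2+-5=-3, 2+-5=-3, 7+-5=2, -5+-5=-10, 8+-5=3 -> [2, 1, -3, -3, 2, -10, 3]
Stage 2 (DELAY): [0, 2, 1, -3, -3, 2, -10] = [0, 2, 1, -3, -3, 2, -10] -> [0, 2, 1, -3, -3, 2, -10]
Stage 3 (OFFSET 4): 0+4=4, 2+4=6, 1+4=5, -3+4=1, -3+4=1, 2+4=6, -10+4=-6 -> [4, 6, 5, 1, 1, 6, -6]
Stage 4 (CLIP -3 4): clip(4,-3,4)=4, clip(6,-3,4)=4, clip(5,-3,4)=4, clip(1,-3,4)=1, clip(1,-3,4)=1, clip(6,-3,4)=4, clip(-6,-3,4)=-3 -> [4, 4, 4, 1, 1, 4, -3]
Stage 5 (AMPLIFY -2): 4*-2=-8, 4*-2=-8, 4*-2=-8, 1*-2=-2, 1*-2=-2, 4*-2=-8, -3*-2=6 -> [-8, -8, -8, -2, -2, -8, 6]
Output sum: -30

Answer: -30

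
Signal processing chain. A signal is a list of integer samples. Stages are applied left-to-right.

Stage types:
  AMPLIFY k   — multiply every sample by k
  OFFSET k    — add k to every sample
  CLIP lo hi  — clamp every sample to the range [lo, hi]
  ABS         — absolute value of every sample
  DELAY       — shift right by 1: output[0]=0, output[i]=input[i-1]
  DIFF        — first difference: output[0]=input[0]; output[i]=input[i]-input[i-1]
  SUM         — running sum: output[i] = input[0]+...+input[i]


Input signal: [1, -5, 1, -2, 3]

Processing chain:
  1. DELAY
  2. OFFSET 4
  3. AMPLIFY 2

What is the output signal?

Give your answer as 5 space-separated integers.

Answer: 8 10 -2 10 4

Derivation:
Input: [1, -5, 1, -2, 3]
Stage 1 (DELAY): [0, 1, -5, 1, -2] = [0, 1, -5, 1, -2] -> [0, 1, -5, 1, -2]
Stage 2 (OFFSET 4): 0+4=4, 1+4=5, -5+4=-1, 1+4=5, -2+4=2 -> [4, 5, -1, 5, 2]
Stage 3 (AMPLIFY 2): 4*2=8, 5*2=10, -1*2=-2, 5*2=10, 2*2=4 -> [8, 10, -2, 10, 4]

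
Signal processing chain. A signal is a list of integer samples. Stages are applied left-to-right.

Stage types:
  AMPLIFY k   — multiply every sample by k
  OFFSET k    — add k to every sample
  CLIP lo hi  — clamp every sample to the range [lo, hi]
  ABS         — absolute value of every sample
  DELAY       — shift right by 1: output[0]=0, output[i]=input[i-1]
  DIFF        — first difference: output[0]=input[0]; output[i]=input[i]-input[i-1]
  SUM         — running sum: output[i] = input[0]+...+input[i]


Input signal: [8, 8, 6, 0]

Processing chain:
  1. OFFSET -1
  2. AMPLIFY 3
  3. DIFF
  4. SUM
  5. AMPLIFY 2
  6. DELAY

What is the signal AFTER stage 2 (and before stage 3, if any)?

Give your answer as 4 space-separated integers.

Answer: 21 21 15 -3

Derivation:
Input: [8, 8, 6, 0]
Stage 1 (OFFSET -1): 8+-1=7, 8+-1=7, 6+-1=5, 0+-1=-1 -> [7, 7, 5, -1]
Stage 2 (AMPLIFY 3): 7*3=21, 7*3=21, 5*3=15, -1*3=-3 -> [21, 21, 15, -3]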